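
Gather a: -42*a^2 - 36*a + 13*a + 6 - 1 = -42*a^2 - 23*a + 5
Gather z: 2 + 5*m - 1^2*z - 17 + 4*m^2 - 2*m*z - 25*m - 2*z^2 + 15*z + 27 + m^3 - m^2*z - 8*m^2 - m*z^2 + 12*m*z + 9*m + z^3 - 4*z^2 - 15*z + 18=m^3 - 4*m^2 - 11*m + z^3 + z^2*(-m - 6) + z*(-m^2 + 10*m - 1) + 30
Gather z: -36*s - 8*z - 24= -36*s - 8*z - 24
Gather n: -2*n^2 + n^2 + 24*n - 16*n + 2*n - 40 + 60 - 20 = -n^2 + 10*n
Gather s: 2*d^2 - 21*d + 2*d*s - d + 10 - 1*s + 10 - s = 2*d^2 - 22*d + s*(2*d - 2) + 20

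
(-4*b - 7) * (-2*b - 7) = 8*b^2 + 42*b + 49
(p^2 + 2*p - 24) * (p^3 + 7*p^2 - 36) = p^5 + 9*p^4 - 10*p^3 - 204*p^2 - 72*p + 864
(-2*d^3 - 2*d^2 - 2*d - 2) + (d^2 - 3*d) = -2*d^3 - d^2 - 5*d - 2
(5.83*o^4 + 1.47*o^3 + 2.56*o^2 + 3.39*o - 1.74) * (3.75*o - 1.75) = 21.8625*o^5 - 4.69*o^4 + 7.0275*o^3 + 8.2325*o^2 - 12.4575*o + 3.045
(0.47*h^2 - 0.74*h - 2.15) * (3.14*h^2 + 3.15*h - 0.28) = 1.4758*h^4 - 0.8431*h^3 - 9.2136*h^2 - 6.5653*h + 0.602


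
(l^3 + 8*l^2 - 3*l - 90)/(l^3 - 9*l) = (l^2 + 11*l + 30)/(l*(l + 3))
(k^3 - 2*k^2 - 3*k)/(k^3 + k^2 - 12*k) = (k + 1)/(k + 4)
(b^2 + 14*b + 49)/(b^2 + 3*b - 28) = (b + 7)/(b - 4)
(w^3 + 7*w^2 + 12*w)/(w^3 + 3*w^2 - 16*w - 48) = w/(w - 4)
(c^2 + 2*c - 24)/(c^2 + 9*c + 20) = (c^2 + 2*c - 24)/(c^2 + 9*c + 20)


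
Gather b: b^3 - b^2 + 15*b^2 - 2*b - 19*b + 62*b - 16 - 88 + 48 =b^3 + 14*b^2 + 41*b - 56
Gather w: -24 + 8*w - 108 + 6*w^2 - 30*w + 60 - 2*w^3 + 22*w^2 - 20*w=-2*w^3 + 28*w^2 - 42*w - 72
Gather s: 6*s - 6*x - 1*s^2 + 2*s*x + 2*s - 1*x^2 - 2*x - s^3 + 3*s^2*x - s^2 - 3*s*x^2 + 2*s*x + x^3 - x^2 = -s^3 + s^2*(3*x - 2) + s*(-3*x^2 + 4*x + 8) + x^3 - 2*x^2 - 8*x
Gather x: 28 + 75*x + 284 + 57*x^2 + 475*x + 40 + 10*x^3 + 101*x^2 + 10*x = 10*x^3 + 158*x^2 + 560*x + 352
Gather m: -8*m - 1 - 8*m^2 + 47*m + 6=-8*m^2 + 39*m + 5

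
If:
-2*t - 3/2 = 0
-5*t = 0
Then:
No Solution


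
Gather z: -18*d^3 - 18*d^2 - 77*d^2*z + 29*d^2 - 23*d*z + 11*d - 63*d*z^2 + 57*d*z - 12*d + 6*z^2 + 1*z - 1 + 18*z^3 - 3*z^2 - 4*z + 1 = -18*d^3 + 11*d^2 - d + 18*z^3 + z^2*(3 - 63*d) + z*(-77*d^2 + 34*d - 3)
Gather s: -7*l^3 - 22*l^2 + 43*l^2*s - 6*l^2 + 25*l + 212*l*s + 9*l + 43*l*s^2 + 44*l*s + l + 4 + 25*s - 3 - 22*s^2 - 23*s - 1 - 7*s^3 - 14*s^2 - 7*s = -7*l^3 - 28*l^2 + 35*l - 7*s^3 + s^2*(43*l - 36) + s*(43*l^2 + 256*l - 5)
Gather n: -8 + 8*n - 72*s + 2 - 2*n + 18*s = 6*n - 54*s - 6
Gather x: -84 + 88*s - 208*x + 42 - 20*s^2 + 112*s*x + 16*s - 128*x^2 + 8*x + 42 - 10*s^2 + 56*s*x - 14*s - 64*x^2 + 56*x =-30*s^2 + 90*s - 192*x^2 + x*(168*s - 144)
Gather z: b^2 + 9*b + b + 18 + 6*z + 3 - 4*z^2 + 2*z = b^2 + 10*b - 4*z^2 + 8*z + 21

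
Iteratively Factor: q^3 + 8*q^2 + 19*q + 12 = (q + 3)*(q^2 + 5*q + 4) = (q + 1)*(q + 3)*(q + 4)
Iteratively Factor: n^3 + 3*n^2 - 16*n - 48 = (n + 3)*(n^2 - 16) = (n - 4)*(n + 3)*(n + 4)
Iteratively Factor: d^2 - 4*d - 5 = (d - 5)*(d + 1)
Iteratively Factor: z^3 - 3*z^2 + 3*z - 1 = (z - 1)*(z^2 - 2*z + 1) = (z - 1)^2*(z - 1)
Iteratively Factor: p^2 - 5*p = (p - 5)*(p)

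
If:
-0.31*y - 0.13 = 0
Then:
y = -0.42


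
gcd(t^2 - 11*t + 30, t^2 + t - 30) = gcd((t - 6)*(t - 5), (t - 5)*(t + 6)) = t - 5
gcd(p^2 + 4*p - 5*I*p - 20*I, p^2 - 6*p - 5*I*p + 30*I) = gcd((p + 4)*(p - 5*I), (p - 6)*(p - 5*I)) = p - 5*I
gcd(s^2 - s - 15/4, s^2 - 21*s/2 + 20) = s - 5/2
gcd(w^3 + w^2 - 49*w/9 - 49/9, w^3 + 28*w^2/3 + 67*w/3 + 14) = w^2 + 10*w/3 + 7/3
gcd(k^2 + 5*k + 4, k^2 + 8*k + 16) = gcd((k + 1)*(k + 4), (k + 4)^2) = k + 4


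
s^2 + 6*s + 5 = (s + 1)*(s + 5)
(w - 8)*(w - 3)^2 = w^3 - 14*w^2 + 57*w - 72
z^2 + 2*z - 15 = (z - 3)*(z + 5)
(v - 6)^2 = v^2 - 12*v + 36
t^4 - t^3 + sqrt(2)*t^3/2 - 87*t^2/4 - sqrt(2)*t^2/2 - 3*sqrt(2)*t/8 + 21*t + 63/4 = (t - 3/2)*(t + 1/2)*(t - 3*sqrt(2))*(t + 7*sqrt(2)/2)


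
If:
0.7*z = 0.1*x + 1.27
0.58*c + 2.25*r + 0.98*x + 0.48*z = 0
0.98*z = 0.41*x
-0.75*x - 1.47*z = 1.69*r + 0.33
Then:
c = 7.98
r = -5.51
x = 6.59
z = 2.76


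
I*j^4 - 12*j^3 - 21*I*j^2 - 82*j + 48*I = (j - I)*(j + 6*I)*(j + 8*I)*(I*j + 1)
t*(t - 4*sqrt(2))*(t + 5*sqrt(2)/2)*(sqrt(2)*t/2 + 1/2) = sqrt(2)*t^4/2 - t^3 - 43*sqrt(2)*t^2/4 - 10*t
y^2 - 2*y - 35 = (y - 7)*(y + 5)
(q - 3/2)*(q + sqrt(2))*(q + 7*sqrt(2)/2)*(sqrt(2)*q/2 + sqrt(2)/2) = sqrt(2)*q^4/2 - sqrt(2)*q^3/4 + 9*q^3/2 - 9*q^2/4 + 11*sqrt(2)*q^2/4 - 27*q/4 - 7*sqrt(2)*q/4 - 21*sqrt(2)/4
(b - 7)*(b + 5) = b^2 - 2*b - 35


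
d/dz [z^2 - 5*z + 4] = 2*z - 5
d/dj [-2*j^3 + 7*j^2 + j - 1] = -6*j^2 + 14*j + 1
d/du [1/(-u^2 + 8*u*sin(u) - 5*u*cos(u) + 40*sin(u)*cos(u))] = (-5*u*sin(u) - 8*u*cos(u) + 2*u - 8*sin(u) + 5*cos(u) - 40*cos(2*u))/((u - 8*sin(u))^2*(u + 5*cos(u))^2)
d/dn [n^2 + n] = 2*n + 1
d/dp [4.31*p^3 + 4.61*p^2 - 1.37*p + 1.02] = 12.93*p^2 + 9.22*p - 1.37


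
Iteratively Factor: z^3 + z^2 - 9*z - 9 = (z + 1)*(z^2 - 9) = (z - 3)*(z + 1)*(z + 3)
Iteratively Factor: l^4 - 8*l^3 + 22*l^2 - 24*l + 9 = (l - 3)*(l^3 - 5*l^2 + 7*l - 3) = (l - 3)*(l - 1)*(l^2 - 4*l + 3) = (l - 3)*(l - 1)^2*(l - 3)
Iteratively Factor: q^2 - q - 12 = (q + 3)*(q - 4)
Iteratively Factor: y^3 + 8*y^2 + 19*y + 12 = (y + 1)*(y^2 + 7*y + 12) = (y + 1)*(y + 4)*(y + 3)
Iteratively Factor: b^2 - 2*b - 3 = (b - 3)*(b + 1)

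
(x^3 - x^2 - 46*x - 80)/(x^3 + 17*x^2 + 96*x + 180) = (x^2 - 6*x - 16)/(x^2 + 12*x + 36)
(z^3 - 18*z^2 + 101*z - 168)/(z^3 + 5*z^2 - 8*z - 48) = (z^2 - 15*z + 56)/(z^2 + 8*z + 16)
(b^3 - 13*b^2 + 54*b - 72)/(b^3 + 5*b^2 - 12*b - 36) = (b^2 - 10*b + 24)/(b^2 + 8*b + 12)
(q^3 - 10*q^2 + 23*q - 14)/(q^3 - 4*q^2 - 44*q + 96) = (q^2 - 8*q + 7)/(q^2 - 2*q - 48)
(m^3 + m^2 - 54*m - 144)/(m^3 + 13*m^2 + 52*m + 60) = (m^2 - 5*m - 24)/(m^2 + 7*m + 10)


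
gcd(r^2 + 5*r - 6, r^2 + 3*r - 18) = r + 6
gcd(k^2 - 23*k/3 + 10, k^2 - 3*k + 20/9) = k - 5/3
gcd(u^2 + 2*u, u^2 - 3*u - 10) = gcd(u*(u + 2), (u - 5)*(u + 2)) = u + 2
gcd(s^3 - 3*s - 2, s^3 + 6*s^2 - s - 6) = s + 1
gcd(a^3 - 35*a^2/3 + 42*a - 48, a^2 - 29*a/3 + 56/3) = a - 8/3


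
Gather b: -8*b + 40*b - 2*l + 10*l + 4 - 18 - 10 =32*b + 8*l - 24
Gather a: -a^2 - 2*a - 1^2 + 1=-a^2 - 2*a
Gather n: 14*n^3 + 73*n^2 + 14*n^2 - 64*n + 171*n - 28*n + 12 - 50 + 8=14*n^3 + 87*n^2 + 79*n - 30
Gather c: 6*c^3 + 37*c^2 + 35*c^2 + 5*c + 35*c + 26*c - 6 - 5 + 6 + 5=6*c^3 + 72*c^2 + 66*c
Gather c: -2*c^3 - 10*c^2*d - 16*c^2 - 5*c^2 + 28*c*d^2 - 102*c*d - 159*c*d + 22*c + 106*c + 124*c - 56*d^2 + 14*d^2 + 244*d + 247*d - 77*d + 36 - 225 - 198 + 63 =-2*c^3 + c^2*(-10*d - 21) + c*(28*d^2 - 261*d + 252) - 42*d^2 + 414*d - 324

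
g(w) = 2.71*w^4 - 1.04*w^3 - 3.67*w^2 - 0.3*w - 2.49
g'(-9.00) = -8089.32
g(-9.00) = 18241.41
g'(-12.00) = -19093.02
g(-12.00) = 57464.31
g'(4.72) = 1035.42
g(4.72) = 1150.02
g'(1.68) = 29.96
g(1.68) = 3.30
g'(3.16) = 287.40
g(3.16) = 197.32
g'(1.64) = 27.09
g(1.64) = 2.16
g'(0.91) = -1.39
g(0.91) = -4.73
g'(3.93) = 580.64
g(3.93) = 522.98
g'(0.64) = -3.43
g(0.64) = -4.00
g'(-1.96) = -79.52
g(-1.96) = 31.82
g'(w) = 10.84*w^3 - 3.12*w^2 - 7.34*w - 0.3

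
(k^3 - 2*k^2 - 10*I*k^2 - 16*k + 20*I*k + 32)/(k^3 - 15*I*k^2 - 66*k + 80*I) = (k - 2)/(k - 5*I)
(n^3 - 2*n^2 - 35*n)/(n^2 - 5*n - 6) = n*(-n^2 + 2*n + 35)/(-n^2 + 5*n + 6)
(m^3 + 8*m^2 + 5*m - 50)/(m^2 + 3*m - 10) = m + 5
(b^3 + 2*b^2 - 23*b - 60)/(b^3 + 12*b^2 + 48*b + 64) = (b^2 - 2*b - 15)/(b^2 + 8*b + 16)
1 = 1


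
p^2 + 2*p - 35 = (p - 5)*(p + 7)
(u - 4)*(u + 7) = u^2 + 3*u - 28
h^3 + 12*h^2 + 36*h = h*(h + 6)^2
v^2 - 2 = (v - sqrt(2))*(v + sqrt(2))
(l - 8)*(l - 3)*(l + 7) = l^3 - 4*l^2 - 53*l + 168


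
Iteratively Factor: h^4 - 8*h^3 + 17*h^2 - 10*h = (h)*(h^3 - 8*h^2 + 17*h - 10) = h*(h - 2)*(h^2 - 6*h + 5) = h*(h - 2)*(h - 1)*(h - 5)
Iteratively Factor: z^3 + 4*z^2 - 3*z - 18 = (z + 3)*(z^2 + z - 6) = (z + 3)^2*(z - 2)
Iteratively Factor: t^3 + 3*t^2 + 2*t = (t + 2)*(t^2 + t) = (t + 1)*(t + 2)*(t)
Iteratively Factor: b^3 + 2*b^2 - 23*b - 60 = (b - 5)*(b^2 + 7*b + 12) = (b - 5)*(b + 3)*(b + 4)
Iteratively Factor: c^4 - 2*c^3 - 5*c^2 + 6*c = (c)*(c^3 - 2*c^2 - 5*c + 6) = c*(c + 2)*(c^2 - 4*c + 3) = c*(c - 1)*(c + 2)*(c - 3)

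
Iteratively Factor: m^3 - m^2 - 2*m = (m - 2)*(m^2 + m) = m*(m - 2)*(m + 1)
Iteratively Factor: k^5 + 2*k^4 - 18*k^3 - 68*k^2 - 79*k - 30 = (k - 5)*(k^4 + 7*k^3 + 17*k^2 + 17*k + 6) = (k - 5)*(k + 1)*(k^3 + 6*k^2 + 11*k + 6) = (k - 5)*(k + 1)^2*(k^2 + 5*k + 6) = (k - 5)*(k + 1)^2*(k + 3)*(k + 2)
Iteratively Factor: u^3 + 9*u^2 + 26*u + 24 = (u + 3)*(u^2 + 6*u + 8) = (u + 2)*(u + 3)*(u + 4)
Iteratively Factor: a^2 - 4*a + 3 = (a - 1)*(a - 3)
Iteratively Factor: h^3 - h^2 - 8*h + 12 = (h + 3)*(h^2 - 4*h + 4) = (h - 2)*(h + 3)*(h - 2)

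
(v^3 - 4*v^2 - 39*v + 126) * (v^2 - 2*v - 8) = v^5 - 6*v^4 - 39*v^3 + 236*v^2 + 60*v - 1008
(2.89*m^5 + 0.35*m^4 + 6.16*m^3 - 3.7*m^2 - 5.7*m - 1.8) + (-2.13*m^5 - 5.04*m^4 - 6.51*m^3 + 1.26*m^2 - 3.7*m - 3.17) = 0.76*m^5 - 4.69*m^4 - 0.35*m^3 - 2.44*m^2 - 9.4*m - 4.97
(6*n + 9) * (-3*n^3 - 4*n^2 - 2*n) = -18*n^4 - 51*n^3 - 48*n^2 - 18*n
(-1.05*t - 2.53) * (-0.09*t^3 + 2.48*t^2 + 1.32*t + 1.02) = 0.0945*t^4 - 2.3763*t^3 - 7.6604*t^2 - 4.4106*t - 2.5806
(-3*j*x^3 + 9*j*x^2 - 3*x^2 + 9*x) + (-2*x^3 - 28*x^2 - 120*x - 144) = -3*j*x^3 + 9*j*x^2 - 2*x^3 - 31*x^2 - 111*x - 144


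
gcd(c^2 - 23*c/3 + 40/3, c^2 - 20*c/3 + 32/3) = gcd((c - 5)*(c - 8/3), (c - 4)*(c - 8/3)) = c - 8/3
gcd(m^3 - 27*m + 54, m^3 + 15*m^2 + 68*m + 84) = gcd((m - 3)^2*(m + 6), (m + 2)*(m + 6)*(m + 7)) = m + 6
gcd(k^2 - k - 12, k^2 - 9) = k + 3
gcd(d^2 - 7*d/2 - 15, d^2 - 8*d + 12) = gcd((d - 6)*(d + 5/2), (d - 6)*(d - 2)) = d - 6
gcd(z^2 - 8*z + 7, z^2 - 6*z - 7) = z - 7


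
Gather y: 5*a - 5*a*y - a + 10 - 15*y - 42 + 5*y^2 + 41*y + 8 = 4*a + 5*y^2 + y*(26 - 5*a) - 24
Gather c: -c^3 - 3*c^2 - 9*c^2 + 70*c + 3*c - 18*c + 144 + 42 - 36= -c^3 - 12*c^2 + 55*c + 150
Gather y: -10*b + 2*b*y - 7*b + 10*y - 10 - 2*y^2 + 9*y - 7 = -17*b - 2*y^2 + y*(2*b + 19) - 17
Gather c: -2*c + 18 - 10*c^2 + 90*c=-10*c^2 + 88*c + 18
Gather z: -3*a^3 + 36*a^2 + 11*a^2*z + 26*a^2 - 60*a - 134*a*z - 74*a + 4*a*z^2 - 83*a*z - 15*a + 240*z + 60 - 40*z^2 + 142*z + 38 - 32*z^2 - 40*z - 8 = -3*a^3 + 62*a^2 - 149*a + z^2*(4*a - 72) + z*(11*a^2 - 217*a + 342) + 90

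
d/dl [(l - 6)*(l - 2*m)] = 2*l - 2*m - 6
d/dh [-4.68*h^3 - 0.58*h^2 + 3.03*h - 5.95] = -14.04*h^2 - 1.16*h + 3.03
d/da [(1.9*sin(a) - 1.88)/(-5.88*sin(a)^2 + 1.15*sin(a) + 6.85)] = (11.172*sin(a)^2 - 22.1088*sin(a) + 15.177)*cos(a)/(34.5744*sin(a)^4 - 13.524*sin(a)^3 - 79.2335*sin(a)^2 + 15.755*sin(a) + 46.9225)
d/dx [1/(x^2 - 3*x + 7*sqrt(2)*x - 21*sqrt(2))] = (-2*x - 7*sqrt(2) + 3)/(x^2 - 3*x + 7*sqrt(2)*x - 21*sqrt(2))^2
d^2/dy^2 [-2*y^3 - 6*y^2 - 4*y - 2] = -12*y - 12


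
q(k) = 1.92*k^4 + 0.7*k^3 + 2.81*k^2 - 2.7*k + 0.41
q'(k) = 7.68*k^3 + 2.1*k^2 + 5.62*k - 2.7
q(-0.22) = 1.14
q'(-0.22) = -3.92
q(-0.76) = 4.42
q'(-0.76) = -9.13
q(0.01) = 0.38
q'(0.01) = -2.64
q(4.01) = 576.36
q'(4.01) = 548.82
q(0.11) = 0.15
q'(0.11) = -2.05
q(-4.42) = 739.60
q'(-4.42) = -649.69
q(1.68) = 22.42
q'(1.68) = 49.08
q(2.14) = 54.63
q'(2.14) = 94.21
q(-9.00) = 12339.14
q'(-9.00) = -5481.90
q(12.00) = 41395.37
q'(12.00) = 13638.18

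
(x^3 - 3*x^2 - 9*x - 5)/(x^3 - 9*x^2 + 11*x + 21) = (x^2 - 4*x - 5)/(x^2 - 10*x + 21)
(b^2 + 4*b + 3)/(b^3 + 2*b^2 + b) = (b + 3)/(b*(b + 1))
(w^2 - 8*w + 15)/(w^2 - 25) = (w - 3)/(w + 5)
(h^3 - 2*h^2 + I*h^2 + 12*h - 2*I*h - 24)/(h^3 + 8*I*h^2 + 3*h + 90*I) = (h^2 + h*(-2 + 4*I) - 8*I)/(h^2 + 11*I*h - 30)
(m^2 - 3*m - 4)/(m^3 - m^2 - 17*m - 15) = (m - 4)/(m^2 - 2*m - 15)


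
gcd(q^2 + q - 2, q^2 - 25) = 1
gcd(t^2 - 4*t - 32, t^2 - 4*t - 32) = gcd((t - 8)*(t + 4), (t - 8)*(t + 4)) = t^2 - 4*t - 32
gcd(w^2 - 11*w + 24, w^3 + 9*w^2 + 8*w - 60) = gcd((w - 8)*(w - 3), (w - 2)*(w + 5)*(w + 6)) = 1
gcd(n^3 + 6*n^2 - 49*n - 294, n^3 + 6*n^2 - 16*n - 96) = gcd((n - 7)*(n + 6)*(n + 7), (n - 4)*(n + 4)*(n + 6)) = n + 6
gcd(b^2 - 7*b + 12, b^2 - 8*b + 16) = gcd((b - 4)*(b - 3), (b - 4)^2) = b - 4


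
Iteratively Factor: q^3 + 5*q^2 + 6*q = (q + 3)*(q^2 + 2*q) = (q + 2)*(q + 3)*(q)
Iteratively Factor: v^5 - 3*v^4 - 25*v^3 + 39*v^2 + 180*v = (v - 4)*(v^4 + v^3 - 21*v^2 - 45*v) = (v - 4)*(v + 3)*(v^3 - 2*v^2 - 15*v) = v*(v - 4)*(v + 3)*(v^2 - 2*v - 15) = v*(v - 5)*(v - 4)*(v + 3)*(v + 3)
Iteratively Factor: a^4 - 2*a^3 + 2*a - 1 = (a - 1)*(a^3 - a^2 - a + 1) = (a - 1)^2*(a^2 - 1) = (a - 1)^3*(a + 1)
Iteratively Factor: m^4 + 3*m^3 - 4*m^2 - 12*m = (m - 2)*(m^3 + 5*m^2 + 6*m) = (m - 2)*(m + 3)*(m^2 + 2*m) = m*(m - 2)*(m + 3)*(m + 2)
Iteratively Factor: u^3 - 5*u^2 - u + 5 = (u + 1)*(u^2 - 6*u + 5) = (u - 5)*(u + 1)*(u - 1)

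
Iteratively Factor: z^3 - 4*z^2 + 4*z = (z - 2)*(z^2 - 2*z) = (z - 2)^2*(z)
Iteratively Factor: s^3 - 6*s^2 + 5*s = (s)*(s^2 - 6*s + 5) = s*(s - 1)*(s - 5)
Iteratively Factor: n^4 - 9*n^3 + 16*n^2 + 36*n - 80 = (n + 2)*(n^3 - 11*n^2 + 38*n - 40) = (n - 2)*(n + 2)*(n^2 - 9*n + 20) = (n - 5)*(n - 2)*(n + 2)*(n - 4)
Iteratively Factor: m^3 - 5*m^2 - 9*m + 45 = (m - 3)*(m^2 - 2*m - 15) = (m - 5)*(m - 3)*(m + 3)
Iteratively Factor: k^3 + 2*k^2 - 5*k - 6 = (k - 2)*(k^2 + 4*k + 3) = (k - 2)*(k + 3)*(k + 1)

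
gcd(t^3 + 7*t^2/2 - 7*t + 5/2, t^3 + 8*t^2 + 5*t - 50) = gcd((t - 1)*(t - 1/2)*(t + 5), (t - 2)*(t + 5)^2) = t + 5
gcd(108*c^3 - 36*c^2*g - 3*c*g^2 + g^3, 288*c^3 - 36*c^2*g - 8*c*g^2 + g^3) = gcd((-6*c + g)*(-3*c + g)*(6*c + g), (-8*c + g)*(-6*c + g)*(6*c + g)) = 36*c^2 - g^2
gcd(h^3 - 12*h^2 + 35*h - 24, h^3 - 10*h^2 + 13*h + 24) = h^2 - 11*h + 24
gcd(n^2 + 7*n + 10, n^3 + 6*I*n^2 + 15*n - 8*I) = 1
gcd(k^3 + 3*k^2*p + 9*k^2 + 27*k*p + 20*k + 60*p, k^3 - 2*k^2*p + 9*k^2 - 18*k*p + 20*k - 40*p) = k^2 + 9*k + 20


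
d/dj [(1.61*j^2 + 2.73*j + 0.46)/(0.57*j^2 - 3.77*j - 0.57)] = (-7.6258*j^2 - 2.3598*j + 0.1781)/(0.3249*j^4 - 4.2978*j^3 + 13.5631*j^2 + 4.2978*j + 0.3249)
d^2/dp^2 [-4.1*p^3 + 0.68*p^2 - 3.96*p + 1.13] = 1.36 - 24.6*p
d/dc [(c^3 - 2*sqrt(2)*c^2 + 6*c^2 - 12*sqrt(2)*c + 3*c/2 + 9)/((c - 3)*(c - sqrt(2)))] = (2*c^4 - 12*c^3 - 4*sqrt(2)*c^3 - 31*c^2 + 42*sqrt(2)*c^2 - 84*c + 72*sqrt(2)*c - 90 + 27*sqrt(2))/(2*(c^4 - 6*c^3 - 2*sqrt(2)*c^3 + 11*c^2 + 12*sqrt(2)*c^2 - 18*sqrt(2)*c - 12*c + 18))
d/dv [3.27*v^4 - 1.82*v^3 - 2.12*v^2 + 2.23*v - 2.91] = 13.08*v^3 - 5.46*v^2 - 4.24*v + 2.23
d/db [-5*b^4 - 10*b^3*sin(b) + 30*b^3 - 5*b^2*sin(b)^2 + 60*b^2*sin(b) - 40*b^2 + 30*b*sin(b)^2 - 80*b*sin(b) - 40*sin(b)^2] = -10*b^3*cos(b) - 20*b^3 - 30*b^2*sin(b) - 5*b^2*sin(2*b) + 60*b^2*cos(b) + 90*b^2 - 10*b*sin(b)^2 + 120*b*sin(b) + 30*b*sin(2*b) - 80*b*cos(b) - 80*b + 30*sin(b)^2 - 80*sin(b) - 40*sin(2*b)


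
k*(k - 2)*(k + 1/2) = k^3 - 3*k^2/2 - k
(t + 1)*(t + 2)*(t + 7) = t^3 + 10*t^2 + 23*t + 14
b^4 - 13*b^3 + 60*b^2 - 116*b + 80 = (b - 5)*(b - 4)*(b - 2)^2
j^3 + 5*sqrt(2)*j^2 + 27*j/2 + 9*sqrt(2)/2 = (j + sqrt(2)/2)*(j + 3*sqrt(2)/2)*(j + 3*sqrt(2))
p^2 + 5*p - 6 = (p - 1)*(p + 6)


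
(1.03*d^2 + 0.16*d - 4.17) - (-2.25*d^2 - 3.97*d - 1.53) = 3.28*d^2 + 4.13*d - 2.64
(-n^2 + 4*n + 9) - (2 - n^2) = 4*n + 7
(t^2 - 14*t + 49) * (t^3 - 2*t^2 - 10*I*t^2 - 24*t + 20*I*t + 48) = t^5 - 16*t^4 - 10*I*t^4 + 53*t^3 + 160*I*t^3 + 286*t^2 - 770*I*t^2 - 1848*t + 980*I*t + 2352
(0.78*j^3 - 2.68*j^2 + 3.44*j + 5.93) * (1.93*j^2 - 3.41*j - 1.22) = 1.5054*j^5 - 7.8322*j^4 + 14.8264*j^3 + 2.9841*j^2 - 24.4181*j - 7.2346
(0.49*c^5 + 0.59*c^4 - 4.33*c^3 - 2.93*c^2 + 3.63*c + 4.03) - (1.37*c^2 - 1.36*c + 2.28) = 0.49*c^5 + 0.59*c^4 - 4.33*c^3 - 4.3*c^2 + 4.99*c + 1.75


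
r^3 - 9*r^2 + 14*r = r*(r - 7)*(r - 2)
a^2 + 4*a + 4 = (a + 2)^2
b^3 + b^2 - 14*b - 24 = (b - 4)*(b + 2)*(b + 3)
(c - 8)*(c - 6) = c^2 - 14*c + 48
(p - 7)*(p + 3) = p^2 - 4*p - 21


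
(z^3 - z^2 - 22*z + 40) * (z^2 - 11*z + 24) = z^5 - 12*z^4 + 13*z^3 + 258*z^2 - 968*z + 960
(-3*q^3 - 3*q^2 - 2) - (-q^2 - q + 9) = -3*q^3 - 2*q^2 + q - 11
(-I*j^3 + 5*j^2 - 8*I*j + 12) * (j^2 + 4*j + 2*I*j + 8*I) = -I*j^5 + 7*j^4 - 4*I*j^4 + 28*j^3 + 2*I*j^3 + 28*j^2 + 8*I*j^2 + 112*j + 24*I*j + 96*I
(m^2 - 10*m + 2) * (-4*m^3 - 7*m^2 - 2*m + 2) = -4*m^5 + 33*m^4 + 60*m^3 + 8*m^2 - 24*m + 4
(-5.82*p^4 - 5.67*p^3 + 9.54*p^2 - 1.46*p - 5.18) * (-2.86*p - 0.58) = 16.6452*p^5 + 19.5918*p^4 - 23.9958*p^3 - 1.3576*p^2 + 15.6616*p + 3.0044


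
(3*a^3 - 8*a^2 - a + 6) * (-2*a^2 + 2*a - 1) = -6*a^5 + 22*a^4 - 17*a^3 - 6*a^2 + 13*a - 6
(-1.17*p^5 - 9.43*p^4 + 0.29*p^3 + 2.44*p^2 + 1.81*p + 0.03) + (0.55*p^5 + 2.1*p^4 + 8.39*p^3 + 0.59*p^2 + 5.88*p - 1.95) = -0.62*p^5 - 7.33*p^4 + 8.68*p^3 + 3.03*p^2 + 7.69*p - 1.92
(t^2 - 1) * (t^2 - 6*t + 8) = t^4 - 6*t^3 + 7*t^2 + 6*t - 8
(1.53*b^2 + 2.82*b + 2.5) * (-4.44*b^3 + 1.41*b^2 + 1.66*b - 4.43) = -6.7932*b^5 - 10.3635*b^4 - 4.584*b^3 + 1.4283*b^2 - 8.3426*b - 11.075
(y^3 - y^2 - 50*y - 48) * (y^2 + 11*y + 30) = y^5 + 10*y^4 - 31*y^3 - 628*y^2 - 2028*y - 1440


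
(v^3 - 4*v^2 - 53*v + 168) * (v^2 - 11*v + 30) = v^5 - 15*v^4 + 21*v^3 + 631*v^2 - 3438*v + 5040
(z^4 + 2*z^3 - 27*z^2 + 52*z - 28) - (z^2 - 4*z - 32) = z^4 + 2*z^3 - 28*z^2 + 56*z + 4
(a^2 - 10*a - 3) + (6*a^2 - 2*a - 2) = 7*a^2 - 12*a - 5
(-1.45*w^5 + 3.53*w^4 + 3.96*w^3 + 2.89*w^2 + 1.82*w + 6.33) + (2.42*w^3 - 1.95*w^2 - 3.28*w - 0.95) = -1.45*w^5 + 3.53*w^4 + 6.38*w^3 + 0.94*w^2 - 1.46*w + 5.38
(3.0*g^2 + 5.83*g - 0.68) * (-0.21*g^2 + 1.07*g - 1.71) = -0.63*g^4 + 1.9857*g^3 + 1.2509*g^2 - 10.6969*g + 1.1628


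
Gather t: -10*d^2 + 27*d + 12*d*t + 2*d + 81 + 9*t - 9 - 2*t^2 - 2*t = -10*d^2 + 29*d - 2*t^2 + t*(12*d + 7) + 72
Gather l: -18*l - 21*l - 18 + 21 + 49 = 52 - 39*l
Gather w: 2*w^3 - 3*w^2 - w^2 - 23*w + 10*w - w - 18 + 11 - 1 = 2*w^3 - 4*w^2 - 14*w - 8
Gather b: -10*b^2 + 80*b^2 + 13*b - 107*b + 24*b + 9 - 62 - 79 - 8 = 70*b^2 - 70*b - 140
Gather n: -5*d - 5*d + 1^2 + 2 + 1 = 4 - 10*d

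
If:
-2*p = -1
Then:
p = 1/2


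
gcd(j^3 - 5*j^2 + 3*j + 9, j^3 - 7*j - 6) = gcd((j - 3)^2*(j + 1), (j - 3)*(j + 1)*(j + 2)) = j^2 - 2*j - 3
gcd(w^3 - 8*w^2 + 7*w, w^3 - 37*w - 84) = w - 7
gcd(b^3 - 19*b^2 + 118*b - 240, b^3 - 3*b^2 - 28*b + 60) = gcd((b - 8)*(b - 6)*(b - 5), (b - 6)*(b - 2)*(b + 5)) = b - 6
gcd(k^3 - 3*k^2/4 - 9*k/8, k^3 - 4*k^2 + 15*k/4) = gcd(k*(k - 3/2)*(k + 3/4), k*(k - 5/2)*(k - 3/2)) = k^2 - 3*k/2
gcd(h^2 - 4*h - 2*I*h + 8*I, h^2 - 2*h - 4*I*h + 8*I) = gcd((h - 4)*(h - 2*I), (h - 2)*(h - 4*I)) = 1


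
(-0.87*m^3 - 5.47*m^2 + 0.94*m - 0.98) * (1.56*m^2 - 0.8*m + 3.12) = -1.3572*m^5 - 7.8372*m^4 + 3.128*m^3 - 19.3472*m^2 + 3.7168*m - 3.0576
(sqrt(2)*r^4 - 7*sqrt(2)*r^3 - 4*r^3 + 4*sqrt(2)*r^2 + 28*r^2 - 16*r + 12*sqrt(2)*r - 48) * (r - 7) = sqrt(2)*r^5 - 14*sqrt(2)*r^4 - 4*r^4 + 56*r^3 + 53*sqrt(2)*r^3 - 212*r^2 - 16*sqrt(2)*r^2 - 84*sqrt(2)*r + 64*r + 336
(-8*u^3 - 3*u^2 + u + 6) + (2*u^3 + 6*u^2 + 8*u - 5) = -6*u^3 + 3*u^2 + 9*u + 1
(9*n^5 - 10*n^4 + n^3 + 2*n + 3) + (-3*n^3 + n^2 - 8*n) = 9*n^5 - 10*n^4 - 2*n^3 + n^2 - 6*n + 3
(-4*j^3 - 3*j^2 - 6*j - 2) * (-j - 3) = 4*j^4 + 15*j^3 + 15*j^2 + 20*j + 6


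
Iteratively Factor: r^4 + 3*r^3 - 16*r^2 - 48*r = (r)*(r^3 + 3*r^2 - 16*r - 48) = r*(r - 4)*(r^2 + 7*r + 12) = r*(r - 4)*(r + 4)*(r + 3)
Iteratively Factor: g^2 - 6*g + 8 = (g - 2)*(g - 4)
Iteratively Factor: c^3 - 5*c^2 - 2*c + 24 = (c - 4)*(c^2 - c - 6) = (c - 4)*(c + 2)*(c - 3)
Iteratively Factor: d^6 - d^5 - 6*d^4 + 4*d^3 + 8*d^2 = (d)*(d^5 - d^4 - 6*d^3 + 4*d^2 + 8*d) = d*(d - 2)*(d^4 + d^3 - 4*d^2 - 4*d) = d*(d - 2)*(d + 1)*(d^3 - 4*d) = d*(d - 2)*(d + 1)*(d + 2)*(d^2 - 2*d) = d^2*(d - 2)*(d + 1)*(d + 2)*(d - 2)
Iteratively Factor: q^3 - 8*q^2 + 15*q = (q - 3)*(q^2 - 5*q) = (q - 5)*(q - 3)*(q)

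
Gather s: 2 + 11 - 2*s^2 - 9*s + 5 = -2*s^2 - 9*s + 18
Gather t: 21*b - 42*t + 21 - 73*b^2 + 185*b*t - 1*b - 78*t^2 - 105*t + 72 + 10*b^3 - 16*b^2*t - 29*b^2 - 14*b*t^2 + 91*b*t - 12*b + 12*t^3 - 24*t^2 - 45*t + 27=10*b^3 - 102*b^2 + 8*b + 12*t^3 + t^2*(-14*b - 102) + t*(-16*b^2 + 276*b - 192) + 120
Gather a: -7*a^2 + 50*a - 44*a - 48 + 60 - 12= -7*a^2 + 6*a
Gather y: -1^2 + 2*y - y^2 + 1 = -y^2 + 2*y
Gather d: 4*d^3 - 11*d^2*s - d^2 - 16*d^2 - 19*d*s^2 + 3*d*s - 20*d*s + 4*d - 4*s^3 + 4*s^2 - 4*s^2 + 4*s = 4*d^3 + d^2*(-11*s - 17) + d*(-19*s^2 - 17*s + 4) - 4*s^3 + 4*s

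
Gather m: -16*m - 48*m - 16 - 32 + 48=-64*m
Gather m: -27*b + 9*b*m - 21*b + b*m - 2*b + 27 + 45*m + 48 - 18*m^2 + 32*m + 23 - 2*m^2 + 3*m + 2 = -50*b - 20*m^2 + m*(10*b + 80) + 100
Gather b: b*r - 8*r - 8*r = b*r - 16*r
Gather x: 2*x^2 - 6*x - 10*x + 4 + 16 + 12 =2*x^2 - 16*x + 32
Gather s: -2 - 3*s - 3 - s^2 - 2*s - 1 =-s^2 - 5*s - 6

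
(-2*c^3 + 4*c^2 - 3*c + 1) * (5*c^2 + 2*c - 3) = -10*c^5 + 16*c^4 - c^3 - 13*c^2 + 11*c - 3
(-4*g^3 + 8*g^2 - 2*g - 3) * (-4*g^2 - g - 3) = 16*g^5 - 28*g^4 + 12*g^3 - 10*g^2 + 9*g + 9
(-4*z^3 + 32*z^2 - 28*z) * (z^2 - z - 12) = -4*z^5 + 36*z^4 - 12*z^3 - 356*z^2 + 336*z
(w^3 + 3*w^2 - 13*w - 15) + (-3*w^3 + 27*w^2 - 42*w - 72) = -2*w^3 + 30*w^2 - 55*w - 87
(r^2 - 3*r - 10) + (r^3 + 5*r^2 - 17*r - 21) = r^3 + 6*r^2 - 20*r - 31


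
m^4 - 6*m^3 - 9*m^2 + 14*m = m*(m - 7)*(m - 1)*(m + 2)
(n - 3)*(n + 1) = n^2 - 2*n - 3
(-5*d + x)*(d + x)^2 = -5*d^3 - 9*d^2*x - 3*d*x^2 + x^3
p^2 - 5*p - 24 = (p - 8)*(p + 3)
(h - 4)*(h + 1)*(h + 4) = h^3 + h^2 - 16*h - 16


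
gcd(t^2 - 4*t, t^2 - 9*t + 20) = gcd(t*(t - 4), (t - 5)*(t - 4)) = t - 4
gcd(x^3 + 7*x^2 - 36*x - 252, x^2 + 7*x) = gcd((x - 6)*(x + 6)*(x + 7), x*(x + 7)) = x + 7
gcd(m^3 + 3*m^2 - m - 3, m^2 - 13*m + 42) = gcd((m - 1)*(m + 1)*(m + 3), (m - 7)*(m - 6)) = 1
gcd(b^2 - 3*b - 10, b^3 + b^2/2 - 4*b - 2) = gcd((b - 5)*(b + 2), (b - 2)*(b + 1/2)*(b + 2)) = b + 2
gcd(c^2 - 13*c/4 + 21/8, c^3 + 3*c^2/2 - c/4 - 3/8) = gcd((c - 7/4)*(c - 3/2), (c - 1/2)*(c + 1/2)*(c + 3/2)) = 1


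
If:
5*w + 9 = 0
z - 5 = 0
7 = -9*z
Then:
No Solution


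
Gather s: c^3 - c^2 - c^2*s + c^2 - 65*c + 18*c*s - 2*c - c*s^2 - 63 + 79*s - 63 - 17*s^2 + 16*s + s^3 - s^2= c^3 - 67*c + s^3 + s^2*(-c - 18) + s*(-c^2 + 18*c + 95) - 126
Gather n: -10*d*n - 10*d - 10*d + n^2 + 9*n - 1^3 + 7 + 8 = -20*d + n^2 + n*(9 - 10*d) + 14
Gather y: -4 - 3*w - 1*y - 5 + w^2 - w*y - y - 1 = w^2 - 3*w + y*(-w - 2) - 10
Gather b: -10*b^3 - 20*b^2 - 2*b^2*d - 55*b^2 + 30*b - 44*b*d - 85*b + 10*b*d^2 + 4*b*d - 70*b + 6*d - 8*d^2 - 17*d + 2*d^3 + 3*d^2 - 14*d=-10*b^3 + b^2*(-2*d - 75) + b*(10*d^2 - 40*d - 125) + 2*d^3 - 5*d^2 - 25*d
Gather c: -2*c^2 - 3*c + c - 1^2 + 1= -2*c^2 - 2*c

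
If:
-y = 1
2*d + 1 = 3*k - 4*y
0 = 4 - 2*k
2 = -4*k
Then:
No Solution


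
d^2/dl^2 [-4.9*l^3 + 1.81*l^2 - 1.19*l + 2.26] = 3.62 - 29.4*l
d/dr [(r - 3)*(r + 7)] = 2*r + 4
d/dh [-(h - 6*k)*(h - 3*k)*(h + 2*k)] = h*(-3*h + 14*k)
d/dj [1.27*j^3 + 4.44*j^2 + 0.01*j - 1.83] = 3.81*j^2 + 8.88*j + 0.01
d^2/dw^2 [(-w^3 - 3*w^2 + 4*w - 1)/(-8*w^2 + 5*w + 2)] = 2*(-95*w^3 + 366*w^2 - 300*w + 93)/(512*w^6 - 960*w^5 + 216*w^4 + 355*w^3 - 54*w^2 - 60*w - 8)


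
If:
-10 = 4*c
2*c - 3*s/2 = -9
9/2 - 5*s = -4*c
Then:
No Solution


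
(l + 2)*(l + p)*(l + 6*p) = l^3 + 7*l^2*p + 2*l^2 + 6*l*p^2 + 14*l*p + 12*p^2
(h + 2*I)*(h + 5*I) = h^2 + 7*I*h - 10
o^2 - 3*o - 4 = (o - 4)*(o + 1)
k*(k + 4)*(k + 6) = k^3 + 10*k^2 + 24*k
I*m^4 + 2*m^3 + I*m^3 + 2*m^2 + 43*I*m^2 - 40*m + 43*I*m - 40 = (m - 8*I)*(m + I)*(m + 5*I)*(I*m + I)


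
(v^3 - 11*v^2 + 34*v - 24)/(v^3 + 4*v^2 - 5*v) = (v^2 - 10*v + 24)/(v*(v + 5))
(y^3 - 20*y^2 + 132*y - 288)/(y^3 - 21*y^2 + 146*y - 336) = (y - 6)/(y - 7)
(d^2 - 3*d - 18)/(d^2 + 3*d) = (d - 6)/d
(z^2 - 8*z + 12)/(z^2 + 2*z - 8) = (z - 6)/(z + 4)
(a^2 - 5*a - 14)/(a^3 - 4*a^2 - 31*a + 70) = (a + 2)/(a^2 + 3*a - 10)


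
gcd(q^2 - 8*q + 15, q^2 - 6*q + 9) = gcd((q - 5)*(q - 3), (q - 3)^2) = q - 3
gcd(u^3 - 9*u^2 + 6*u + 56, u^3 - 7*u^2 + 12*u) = u - 4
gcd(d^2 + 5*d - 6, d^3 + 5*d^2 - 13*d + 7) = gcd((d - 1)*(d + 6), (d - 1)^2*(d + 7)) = d - 1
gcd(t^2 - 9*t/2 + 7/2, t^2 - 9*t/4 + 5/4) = t - 1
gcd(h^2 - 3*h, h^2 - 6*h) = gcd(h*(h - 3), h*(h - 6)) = h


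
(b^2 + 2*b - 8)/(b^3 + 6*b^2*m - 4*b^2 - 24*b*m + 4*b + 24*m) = (b + 4)/(b^2 + 6*b*m - 2*b - 12*m)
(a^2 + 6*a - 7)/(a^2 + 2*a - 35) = (a - 1)/(a - 5)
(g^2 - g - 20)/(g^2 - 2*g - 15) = (g + 4)/(g + 3)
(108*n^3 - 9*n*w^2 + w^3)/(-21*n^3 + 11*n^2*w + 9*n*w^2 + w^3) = (36*n^2 - 12*n*w + w^2)/(-7*n^2 + 6*n*w + w^2)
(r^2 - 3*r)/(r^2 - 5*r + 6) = r/(r - 2)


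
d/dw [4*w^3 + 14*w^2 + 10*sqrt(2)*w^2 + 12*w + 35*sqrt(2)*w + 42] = 12*w^2 + 28*w + 20*sqrt(2)*w + 12 + 35*sqrt(2)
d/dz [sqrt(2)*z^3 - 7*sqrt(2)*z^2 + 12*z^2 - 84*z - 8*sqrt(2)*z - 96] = 3*sqrt(2)*z^2 - 14*sqrt(2)*z + 24*z - 84 - 8*sqrt(2)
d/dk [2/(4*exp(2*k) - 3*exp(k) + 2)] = (6 - 16*exp(k))*exp(k)/(4*exp(2*k) - 3*exp(k) + 2)^2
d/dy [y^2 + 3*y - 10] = 2*y + 3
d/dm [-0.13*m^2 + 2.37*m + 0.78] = 2.37 - 0.26*m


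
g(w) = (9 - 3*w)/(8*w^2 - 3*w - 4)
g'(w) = (3 - 16*w)*(9 - 3*w)/(8*w^2 - 3*w - 4)^2 - 3/(8*w^2 - 3*w - 4) = 3*(8*w^2 - 48*w + 13)/(64*w^4 - 48*w^3 - 55*w^2 + 24*w + 16)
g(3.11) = -0.01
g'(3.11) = -0.04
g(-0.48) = -14.56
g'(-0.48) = 221.19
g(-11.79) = 0.04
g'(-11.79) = 0.00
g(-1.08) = 1.43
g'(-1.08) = 3.03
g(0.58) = -2.38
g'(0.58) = -3.92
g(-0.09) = -2.53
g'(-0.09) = 3.88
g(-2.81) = 0.26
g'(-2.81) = 0.14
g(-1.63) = 0.63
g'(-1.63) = 0.69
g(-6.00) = 0.09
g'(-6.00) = 0.02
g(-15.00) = 0.03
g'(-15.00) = 0.00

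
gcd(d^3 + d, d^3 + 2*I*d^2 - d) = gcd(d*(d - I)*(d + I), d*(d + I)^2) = d^2 + I*d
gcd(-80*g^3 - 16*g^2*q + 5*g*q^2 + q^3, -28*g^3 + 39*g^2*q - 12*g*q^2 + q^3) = -4*g + q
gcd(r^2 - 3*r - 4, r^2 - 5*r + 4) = r - 4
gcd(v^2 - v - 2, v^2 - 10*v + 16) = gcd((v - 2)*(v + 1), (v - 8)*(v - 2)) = v - 2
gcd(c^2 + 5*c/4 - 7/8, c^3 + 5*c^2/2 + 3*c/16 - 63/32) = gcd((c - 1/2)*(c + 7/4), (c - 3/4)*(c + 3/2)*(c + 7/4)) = c + 7/4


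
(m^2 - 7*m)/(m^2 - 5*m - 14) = m/(m + 2)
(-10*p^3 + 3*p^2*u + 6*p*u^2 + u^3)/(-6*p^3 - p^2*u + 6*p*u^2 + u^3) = (10*p^2 + 7*p*u + u^2)/(6*p^2 + 7*p*u + u^2)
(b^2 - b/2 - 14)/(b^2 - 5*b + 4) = (b + 7/2)/(b - 1)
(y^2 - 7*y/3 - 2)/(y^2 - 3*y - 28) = (-y^2 + 7*y/3 + 2)/(-y^2 + 3*y + 28)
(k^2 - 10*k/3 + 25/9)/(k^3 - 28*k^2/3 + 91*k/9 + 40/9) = (3*k - 5)/(3*k^2 - 23*k - 8)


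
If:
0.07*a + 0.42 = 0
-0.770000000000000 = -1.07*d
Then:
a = -6.00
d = 0.72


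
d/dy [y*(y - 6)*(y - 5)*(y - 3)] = 4*y^3 - 42*y^2 + 126*y - 90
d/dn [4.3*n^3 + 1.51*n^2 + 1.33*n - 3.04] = 12.9*n^2 + 3.02*n + 1.33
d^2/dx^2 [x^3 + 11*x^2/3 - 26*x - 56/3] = 6*x + 22/3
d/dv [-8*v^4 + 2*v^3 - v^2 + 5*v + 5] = -32*v^3 + 6*v^2 - 2*v + 5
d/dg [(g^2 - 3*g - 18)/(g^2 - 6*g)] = -3/g^2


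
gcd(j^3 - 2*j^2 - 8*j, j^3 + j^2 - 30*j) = j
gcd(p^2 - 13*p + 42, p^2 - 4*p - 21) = p - 7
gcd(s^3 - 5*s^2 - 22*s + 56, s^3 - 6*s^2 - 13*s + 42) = s^2 - 9*s + 14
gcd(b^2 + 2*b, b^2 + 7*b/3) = b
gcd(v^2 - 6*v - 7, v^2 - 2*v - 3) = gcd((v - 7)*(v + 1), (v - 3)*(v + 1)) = v + 1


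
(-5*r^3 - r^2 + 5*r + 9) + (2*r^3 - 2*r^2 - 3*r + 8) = -3*r^3 - 3*r^2 + 2*r + 17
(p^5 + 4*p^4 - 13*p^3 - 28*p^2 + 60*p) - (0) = p^5 + 4*p^4 - 13*p^3 - 28*p^2 + 60*p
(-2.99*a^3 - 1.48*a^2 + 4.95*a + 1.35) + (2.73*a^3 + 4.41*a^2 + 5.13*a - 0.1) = -0.26*a^3 + 2.93*a^2 + 10.08*a + 1.25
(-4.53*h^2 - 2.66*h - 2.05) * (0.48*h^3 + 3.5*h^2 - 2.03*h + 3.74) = -2.1744*h^5 - 17.1318*h^4 - 1.0981*h^3 - 18.7174*h^2 - 5.7869*h - 7.667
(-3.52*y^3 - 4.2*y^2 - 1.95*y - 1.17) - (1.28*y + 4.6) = -3.52*y^3 - 4.2*y^2 - 3.23*y - 5.77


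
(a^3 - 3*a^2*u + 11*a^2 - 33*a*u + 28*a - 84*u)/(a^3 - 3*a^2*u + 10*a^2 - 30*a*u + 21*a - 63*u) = (a + 4)/(a + 3)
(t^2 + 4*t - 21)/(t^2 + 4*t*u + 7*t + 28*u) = (t - 3)/(t + 4*u)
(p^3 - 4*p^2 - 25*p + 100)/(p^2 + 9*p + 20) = (p^2 - 9*p + 20)/(p + 4)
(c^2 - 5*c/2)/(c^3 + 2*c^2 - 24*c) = (c - 5/2)/(c^2 + 2*c - 24)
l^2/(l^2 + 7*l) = l/(l + 7)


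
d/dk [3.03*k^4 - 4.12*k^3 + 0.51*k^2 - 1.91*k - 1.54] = 12.12*k^3 - 12.36*k^2 + 1.02*k - 1.91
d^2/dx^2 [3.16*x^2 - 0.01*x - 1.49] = 6.32000000000000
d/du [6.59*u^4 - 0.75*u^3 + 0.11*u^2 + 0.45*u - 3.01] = 26.36*u^3 - 2.25*u^2 + 0.22*u + 0.45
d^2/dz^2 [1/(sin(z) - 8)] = (-8*sin(z) + cos(z)^2 + 1)/(sin(z) - 8)^3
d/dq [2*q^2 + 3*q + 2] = 4*q + 3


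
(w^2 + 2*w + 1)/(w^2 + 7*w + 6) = (w + 1)/(w + 6)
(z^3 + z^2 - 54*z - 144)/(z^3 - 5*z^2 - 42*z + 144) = (z + 3)/(z - 3)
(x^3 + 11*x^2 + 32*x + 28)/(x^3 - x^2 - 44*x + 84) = (x^2 + 4*x + 4)/(x^2 - 8*x + 12)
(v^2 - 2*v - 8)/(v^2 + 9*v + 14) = (v - 4)/(v + 7)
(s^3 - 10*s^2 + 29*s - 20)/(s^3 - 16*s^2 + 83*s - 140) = (s - 1)/(s - 7)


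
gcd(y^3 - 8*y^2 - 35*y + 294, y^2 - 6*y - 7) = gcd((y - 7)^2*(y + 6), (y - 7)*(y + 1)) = y - 7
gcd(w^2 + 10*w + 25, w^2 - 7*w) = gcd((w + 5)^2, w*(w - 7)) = 1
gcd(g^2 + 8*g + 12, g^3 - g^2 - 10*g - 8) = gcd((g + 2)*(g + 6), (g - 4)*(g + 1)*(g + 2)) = g + 2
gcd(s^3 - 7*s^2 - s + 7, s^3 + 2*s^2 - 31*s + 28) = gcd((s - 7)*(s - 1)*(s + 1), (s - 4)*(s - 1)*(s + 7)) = s - 1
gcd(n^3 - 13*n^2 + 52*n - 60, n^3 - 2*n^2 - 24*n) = n - 6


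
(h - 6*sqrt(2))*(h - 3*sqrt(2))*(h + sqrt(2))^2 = h^4 - 7*sqrt(2)*h^3 + 2*h^2 + 54*sqrt(2)*h + 72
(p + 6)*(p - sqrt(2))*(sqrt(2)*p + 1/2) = sqrt(2)*p^3 - 3*p^2/2 + 6*sqrt(2)*p^2 - 9*p - sqrt(2)*p/2 - 3*sqrt(2)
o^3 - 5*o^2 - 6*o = o*(o - 6)*(o + 1)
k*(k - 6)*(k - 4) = k^3 - 10*k^2 + 24*k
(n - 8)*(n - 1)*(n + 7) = n^3 - 2*n^2 - 55*n + 56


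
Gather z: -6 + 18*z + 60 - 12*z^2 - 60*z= -12*z^2 - 42*z + 54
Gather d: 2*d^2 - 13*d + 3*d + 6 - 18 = 2*d^2 - 10*d - 12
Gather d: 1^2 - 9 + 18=10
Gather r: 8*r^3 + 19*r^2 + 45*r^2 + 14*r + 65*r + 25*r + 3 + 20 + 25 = 8*r^3 + 64*r^2 + 104*r + 48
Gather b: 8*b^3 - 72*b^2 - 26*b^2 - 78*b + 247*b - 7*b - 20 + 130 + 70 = 8*b^3 - 98*b^2 + 162*b + 180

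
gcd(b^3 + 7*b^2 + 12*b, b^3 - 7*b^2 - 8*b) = b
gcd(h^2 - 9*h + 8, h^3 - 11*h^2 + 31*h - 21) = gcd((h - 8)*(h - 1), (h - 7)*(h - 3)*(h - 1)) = h - 1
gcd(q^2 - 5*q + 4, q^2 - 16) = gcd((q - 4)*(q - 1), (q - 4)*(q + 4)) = q - 4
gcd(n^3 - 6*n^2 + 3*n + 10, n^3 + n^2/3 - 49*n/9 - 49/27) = 1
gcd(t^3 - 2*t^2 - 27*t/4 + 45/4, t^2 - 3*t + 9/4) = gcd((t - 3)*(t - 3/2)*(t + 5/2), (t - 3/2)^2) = t - 3/2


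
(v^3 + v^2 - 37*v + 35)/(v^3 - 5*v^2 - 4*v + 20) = (v^2 + 6*v - 7)/(v^2 - 4)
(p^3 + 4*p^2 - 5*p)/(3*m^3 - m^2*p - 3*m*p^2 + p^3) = p*(p^2 + 4*p - 5)/(3*m^3 - m^2*p - 3*m*p^2 + p^3)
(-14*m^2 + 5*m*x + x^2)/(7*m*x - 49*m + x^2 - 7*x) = (-2*m + x)/(x - 7)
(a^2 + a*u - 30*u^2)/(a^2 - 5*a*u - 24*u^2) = (-a^2 - a*u + 30*u^2)/(-a^2 + 5*a*u + 24*u^2)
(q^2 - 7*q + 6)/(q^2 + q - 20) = (q^2 - 7*q + 6)/(q^2 + q - 20)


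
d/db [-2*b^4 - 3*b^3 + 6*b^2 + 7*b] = -8*b^3 - 9*b^2 + 12*b + 7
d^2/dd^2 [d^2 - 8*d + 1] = 2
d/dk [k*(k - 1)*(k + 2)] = 3*k^2 + 2*k - 2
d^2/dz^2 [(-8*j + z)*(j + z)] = 2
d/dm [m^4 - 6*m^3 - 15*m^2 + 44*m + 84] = 4*m^3 - 18*m^2 - 30*m + 44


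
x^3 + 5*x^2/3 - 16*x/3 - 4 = (x - 2)*(x + 2/3)*(x + 3)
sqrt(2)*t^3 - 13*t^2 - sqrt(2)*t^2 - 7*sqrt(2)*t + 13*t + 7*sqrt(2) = (t - 1)*(t - 7*sqrt(2))*(sqrt(2)*t + 1)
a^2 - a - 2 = (a - 2)*(a + 1)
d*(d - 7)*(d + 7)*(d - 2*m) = d^4 - 2*d^3*m - 49*d^2 + 98*d*m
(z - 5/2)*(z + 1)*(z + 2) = z^3 + z^2/2 - 11*z/2 - 5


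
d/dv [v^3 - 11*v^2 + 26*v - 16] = 3*v^2 - 22*v + 26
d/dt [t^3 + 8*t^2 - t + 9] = 3*t^2 + 16*t - 1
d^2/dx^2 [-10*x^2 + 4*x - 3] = -20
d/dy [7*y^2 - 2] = 14*y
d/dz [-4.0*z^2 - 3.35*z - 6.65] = -8.0*z - 3.35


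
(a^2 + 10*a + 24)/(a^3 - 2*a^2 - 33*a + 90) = (a + 4)/(a^2 - 8*a + 15)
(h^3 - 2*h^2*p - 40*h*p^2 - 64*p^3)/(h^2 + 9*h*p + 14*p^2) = (h^2 - 4*h*p - 32*p^2)/(h + 7*p)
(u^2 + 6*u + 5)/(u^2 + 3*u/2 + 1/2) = 2*(u + 5)/(2*u + 1)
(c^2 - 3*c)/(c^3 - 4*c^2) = (c - 3)/(c*(c - 4))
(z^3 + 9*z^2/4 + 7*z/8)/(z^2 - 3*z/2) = (8*z^2 + 18*z + 7)/(4*(2*z - 3))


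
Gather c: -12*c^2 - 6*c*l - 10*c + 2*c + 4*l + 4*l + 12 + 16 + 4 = -12*c^2 + c*(-6*l - 8) + 8*l + 32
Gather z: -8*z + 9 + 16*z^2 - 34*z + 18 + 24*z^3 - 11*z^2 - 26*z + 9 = 24*z^3 + 5*z^2 - 68*z + 36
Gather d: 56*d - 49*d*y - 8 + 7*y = d*(56 - 49*y) + 7*y - 8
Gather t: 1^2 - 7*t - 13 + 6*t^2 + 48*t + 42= 6*t^2 + 41*t + 30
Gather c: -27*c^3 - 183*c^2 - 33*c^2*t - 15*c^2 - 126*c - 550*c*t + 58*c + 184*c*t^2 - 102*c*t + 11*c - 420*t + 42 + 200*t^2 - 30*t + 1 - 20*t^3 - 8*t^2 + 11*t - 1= -27*c^3 + c^2*(-33*t - 198) + c*(184*t^2 - 652*t - 57) - 20*t^3 + 192*t^2 - 439*t + 42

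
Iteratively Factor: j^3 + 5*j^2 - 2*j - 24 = (j + 4)*(j^2 + j - 6) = (j + 3)*(j + 4)*(j - 2)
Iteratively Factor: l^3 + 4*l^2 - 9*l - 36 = (l - 3)*(l^2 + 7*l + 12) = (l - 3)*(l + 4)*(l + 3)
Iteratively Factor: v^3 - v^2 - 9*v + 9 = (v + 3)*(v^2 - 4*v + 3) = (v - 3)*(v + 3)*(v - 1)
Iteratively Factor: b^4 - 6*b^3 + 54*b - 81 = (b - 3)*(b^3 - 3*b^2 - 9*b + 27) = (b - 3)^2*(b^2 - 9) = (b - 3)^3*(b + 3)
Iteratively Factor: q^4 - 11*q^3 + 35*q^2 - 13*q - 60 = (q + 1)*(q^3 - 12*q^2 + 47*q - 60) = (q - 5)*(q + 1)*(q^2 - 7*q + 12) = (q - 5)*(q - 3)*(q + 1)*(q - 4)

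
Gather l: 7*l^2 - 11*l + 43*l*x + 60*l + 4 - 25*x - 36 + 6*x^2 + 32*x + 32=7*l^2 + l*(43*x + 49) + 6*x^2 + 7*x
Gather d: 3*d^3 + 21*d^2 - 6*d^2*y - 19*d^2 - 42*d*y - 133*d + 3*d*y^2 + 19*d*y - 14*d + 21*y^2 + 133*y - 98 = 3*d^3 + d^2*(2 - 6*y) + d*(3*y^2 - 23*y - 147) + 21*y^2 + 133*y - 98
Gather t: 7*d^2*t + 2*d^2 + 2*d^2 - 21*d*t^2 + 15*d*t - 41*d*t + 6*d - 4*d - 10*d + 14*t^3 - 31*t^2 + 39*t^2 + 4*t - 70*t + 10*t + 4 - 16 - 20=4*d^2 - 8*d + 14*t^3 + t^2*(8 - 21*d) + t*(7*d^2 - 26*d - 56) - 32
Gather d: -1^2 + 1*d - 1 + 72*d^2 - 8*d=72*d^2 - 7*d - 2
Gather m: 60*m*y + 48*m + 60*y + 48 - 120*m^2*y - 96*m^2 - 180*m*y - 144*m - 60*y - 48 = m^2*(-120*y - 96) + m*(-120*y - 96)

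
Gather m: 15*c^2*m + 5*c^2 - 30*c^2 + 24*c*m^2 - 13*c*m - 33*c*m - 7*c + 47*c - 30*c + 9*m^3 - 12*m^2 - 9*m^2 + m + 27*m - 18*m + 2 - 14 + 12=-25*c^2 + 10*c + 9*m^3 + m^2*(24*c - 21) + m*(15*c^2 - 46*c + 10)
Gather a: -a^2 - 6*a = -a^2 - 6*a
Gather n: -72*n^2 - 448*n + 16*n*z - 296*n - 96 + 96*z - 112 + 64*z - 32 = -72*n^2 + n*(16*z - 744) + 160*z - 240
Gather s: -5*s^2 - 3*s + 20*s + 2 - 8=-5*s^2 + 17*s - 6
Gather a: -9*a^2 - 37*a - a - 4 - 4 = -9*a^2 - 38*a - 8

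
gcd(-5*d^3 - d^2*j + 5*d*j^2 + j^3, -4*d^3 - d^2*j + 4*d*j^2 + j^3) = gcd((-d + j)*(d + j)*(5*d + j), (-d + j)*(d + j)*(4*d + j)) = d^2 - j^2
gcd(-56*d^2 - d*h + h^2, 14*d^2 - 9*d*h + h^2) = 1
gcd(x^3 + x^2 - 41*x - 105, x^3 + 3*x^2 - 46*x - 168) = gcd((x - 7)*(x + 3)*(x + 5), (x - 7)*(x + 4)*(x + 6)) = x - 7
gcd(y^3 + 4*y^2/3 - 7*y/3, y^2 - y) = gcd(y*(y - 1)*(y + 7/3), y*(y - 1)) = y^2 - y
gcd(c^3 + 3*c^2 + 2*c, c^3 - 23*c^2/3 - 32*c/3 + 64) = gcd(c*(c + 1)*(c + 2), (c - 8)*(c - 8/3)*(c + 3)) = 1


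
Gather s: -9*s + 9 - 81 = -9*s - 72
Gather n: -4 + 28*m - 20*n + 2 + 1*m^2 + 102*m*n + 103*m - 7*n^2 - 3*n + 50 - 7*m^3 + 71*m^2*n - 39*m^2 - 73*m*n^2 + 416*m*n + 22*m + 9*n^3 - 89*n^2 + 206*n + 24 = -7*m^3 - 38*m^2 + 153*m + 9*n^3 + n^2*(-73*m - 96) + n*(71*m^2 + 518*m + 183) + 72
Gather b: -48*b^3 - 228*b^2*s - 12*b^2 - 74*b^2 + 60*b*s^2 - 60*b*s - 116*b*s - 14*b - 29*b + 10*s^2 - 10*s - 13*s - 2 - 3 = -48*b^3 + b^2*(-228*s - 86) + b*(60*s^2 - 176*s - 43) + 10*s^2 - 23*s - 5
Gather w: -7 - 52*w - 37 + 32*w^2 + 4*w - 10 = 32*w^2 - 48*w - 54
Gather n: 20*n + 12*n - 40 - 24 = 32*n - 64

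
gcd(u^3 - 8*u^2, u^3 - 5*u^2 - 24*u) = u^2 - 8*u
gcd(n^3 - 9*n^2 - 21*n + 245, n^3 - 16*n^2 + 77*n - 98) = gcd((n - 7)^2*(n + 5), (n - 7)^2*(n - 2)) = n^2 - 14*n + 49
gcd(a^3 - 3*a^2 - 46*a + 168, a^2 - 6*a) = a - 6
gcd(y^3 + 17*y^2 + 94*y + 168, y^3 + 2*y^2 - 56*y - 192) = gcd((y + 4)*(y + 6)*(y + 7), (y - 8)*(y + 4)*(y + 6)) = y^2 + 10*y + 24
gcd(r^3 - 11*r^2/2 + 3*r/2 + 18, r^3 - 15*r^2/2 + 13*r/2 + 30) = r^2 - 5*r/2 - 6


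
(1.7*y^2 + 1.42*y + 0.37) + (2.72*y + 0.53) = 1.7*y^2 + 4.14*y + 0.9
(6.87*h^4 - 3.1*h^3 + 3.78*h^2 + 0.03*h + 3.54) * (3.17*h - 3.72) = 21.7779*h^5 - 35.3834*h^4 + 23.5146*h^3 - 13.9665*h^2 + 11.1102*h - 13.1688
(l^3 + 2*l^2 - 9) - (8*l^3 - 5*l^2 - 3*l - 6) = -7*l^3 + 7*l^2 + 3*l - 3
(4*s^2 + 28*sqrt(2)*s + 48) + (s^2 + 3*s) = 5*s^2 + 3*s + 28*sqrt(2)*s + 48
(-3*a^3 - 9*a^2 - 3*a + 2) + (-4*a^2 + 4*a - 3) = -3*a^3 - 13*a^2 + a - 1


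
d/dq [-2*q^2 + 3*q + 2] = 3 - 4*q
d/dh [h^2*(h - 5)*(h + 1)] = 2*h*(2*h^2 - 6*h - 5)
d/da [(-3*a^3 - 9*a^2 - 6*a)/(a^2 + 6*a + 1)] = 3*(-a^4 - 12*a^3 - 19*a^2 - 6*a - 2)/(a^4 + 12*a^3 + 38*a^2 + 12*a + 1)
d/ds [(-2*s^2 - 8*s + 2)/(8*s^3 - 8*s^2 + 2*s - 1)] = 4*(4*s^4 + 32*s^3 - 29*s^2 + 9*s + 1)/(64*s^6 - 128*s^5 + 96*s^4 - 48*s^3 + 20*s^2 - 4*s + 1)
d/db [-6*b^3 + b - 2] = 1 - 18*b^2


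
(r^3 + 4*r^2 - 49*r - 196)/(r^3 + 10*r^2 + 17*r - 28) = (r - 7)/(r - 1)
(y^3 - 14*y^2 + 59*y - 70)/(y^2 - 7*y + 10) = y - 7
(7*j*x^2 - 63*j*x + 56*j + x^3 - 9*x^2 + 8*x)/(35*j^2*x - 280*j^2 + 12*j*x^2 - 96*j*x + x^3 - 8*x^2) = (x - 1)/(5*j + x)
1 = 1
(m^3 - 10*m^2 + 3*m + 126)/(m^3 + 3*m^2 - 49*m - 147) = (m - 6)/(m + 7)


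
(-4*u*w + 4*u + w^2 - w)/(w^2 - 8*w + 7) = (-4*u + w)/(w - 7)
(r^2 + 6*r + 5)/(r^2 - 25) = (r + 1)/(r - 5)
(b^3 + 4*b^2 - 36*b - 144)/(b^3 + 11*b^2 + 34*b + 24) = (b - 6)/(b + 1)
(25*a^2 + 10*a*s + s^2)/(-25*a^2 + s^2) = (5*a + s)/(-5*a + s)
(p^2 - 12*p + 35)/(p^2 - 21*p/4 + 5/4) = 4*(p - 7)/(4*p - 1)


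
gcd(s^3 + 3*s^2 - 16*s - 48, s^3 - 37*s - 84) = s^2 + 7*s + 12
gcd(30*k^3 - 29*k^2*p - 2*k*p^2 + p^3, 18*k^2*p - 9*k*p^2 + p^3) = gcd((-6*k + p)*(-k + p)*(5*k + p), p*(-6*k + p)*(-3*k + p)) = -6*k + p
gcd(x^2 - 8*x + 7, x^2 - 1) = x - 1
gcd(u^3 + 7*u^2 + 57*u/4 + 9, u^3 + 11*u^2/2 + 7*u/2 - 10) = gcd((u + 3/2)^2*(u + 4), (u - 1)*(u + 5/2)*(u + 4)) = u + 4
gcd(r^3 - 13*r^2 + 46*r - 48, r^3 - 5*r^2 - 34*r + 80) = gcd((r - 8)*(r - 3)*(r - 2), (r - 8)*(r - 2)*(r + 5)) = r^2 - 10*r + 16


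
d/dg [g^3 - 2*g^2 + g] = 3*g^2 - 4*g + 1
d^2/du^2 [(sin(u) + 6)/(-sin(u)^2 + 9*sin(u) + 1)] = (-sin(u)^5 - 33*sin(u)^4 + 158*sin(u)^3 - 465*sin(u)^2 - 265*sin(u) + 966)/(9*sin(u) + cos(u)^2)^3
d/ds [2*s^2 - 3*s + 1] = 4*s - 3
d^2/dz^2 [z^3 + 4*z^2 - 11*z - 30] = 6*z + 8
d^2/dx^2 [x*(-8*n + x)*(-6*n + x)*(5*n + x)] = -44*n^2 - 54*n*x + 12*x^2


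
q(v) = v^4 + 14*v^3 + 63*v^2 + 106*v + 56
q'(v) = 4*v^3 + 42*v^2 + 126*v + 106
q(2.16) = 741.75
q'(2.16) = 614.43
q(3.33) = 1747.51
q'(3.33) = 1139.02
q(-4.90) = -21.38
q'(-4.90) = 26.42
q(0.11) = 68.44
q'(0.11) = 120.37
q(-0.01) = 54.95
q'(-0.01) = 104.74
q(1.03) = 248.44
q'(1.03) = 284.71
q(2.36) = 872.08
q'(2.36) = 689.86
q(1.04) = 251.30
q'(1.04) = 286.97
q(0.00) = 56.00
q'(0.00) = 106.00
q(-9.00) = 560.00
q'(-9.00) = -542.00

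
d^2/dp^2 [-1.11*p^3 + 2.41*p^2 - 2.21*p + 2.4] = 4.82 - 6.66*p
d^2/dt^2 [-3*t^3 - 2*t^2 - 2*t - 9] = -18*t - 4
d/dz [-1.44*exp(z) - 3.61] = -1.44*exp(z)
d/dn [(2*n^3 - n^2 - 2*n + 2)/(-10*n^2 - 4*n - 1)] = 2*(-10*n^4 - 8*n^3 - 11*n^2 + 21*n + 5)/(100*n^4 + 80*n^3 + 36*n^2 + 8*n + 1)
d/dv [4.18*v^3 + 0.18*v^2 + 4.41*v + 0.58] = 12.54*v^2 + 0.36*v + 4.41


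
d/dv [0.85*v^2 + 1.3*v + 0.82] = 1.7*v + 1.3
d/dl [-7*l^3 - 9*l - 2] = -21*l^2 - 9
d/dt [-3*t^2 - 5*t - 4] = -6*t - 5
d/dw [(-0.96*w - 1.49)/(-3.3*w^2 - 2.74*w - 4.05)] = (3.168*w^2 + 2.6304*w - (0.96*w + 1.49)*(6.6*w + 2.74) + 3.888)/(3.3*w^2 + 2.74*w + 4.05)^2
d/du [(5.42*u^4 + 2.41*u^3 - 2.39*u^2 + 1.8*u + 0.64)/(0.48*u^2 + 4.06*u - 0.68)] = (5.2032*u^5 + 67.1724*u^4 + 4.8268*u^3 - 15.4838*u^2 + 2.636*u - 3.8224)/(0.2304*u^4 + 3.8976*u^3 + 15.8308*u^2 - 5.5216*u + 0.4624)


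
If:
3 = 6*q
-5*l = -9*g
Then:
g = 5*l/9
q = 1/2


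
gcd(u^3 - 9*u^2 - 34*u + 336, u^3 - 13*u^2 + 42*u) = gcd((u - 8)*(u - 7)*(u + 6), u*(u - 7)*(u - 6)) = u - 7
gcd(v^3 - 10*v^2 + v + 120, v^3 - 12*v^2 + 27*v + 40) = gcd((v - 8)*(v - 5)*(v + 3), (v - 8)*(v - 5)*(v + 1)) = v^2 - 13*v + 40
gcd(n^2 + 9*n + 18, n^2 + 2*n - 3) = n + 3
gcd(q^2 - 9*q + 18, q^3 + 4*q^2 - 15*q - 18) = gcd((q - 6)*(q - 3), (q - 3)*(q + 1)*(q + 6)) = q - 3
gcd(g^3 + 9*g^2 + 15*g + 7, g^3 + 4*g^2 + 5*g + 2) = g^2 + 2*g + 1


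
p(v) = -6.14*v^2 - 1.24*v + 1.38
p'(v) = -12.28*v - 1.24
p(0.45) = -0.42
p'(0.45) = -6.77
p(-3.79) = -82.12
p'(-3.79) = 45.30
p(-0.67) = -0.55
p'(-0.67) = 6.99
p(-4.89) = -139.38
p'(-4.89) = 58.81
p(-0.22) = 1.36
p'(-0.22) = 1.46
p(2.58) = -42.69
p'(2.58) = -32.92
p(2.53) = -41.06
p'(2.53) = -32.31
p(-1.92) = -18.87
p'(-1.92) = 22.34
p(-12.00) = -867.90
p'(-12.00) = 146.12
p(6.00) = -227.10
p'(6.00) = -74.92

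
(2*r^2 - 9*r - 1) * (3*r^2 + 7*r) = 6*r^4 - 13*r^3 - 66*r^2 - 7*r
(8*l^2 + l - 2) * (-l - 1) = -8*l^3 - 9*l^2 + l + 2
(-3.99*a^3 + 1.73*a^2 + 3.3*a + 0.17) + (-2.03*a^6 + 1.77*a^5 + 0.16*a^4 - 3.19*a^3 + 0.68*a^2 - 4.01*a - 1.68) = -2.03*a^6 + 1.77*a^5 + 0.16*a^4 - 7.18*a^3 + 2.41*a^2 - 0.71*a - 1.51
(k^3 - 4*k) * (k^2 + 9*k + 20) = k^5 + 9*k^4 + 16*k^3 - 36*k^2 - 80*k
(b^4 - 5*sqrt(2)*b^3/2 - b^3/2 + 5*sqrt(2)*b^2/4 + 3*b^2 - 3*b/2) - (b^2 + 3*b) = b^4 - 5*sqrt(2)*b^3/2 - b^3/2 + 5*sqrt(2)*b^2/4 + 2*b^2 - 9*b/2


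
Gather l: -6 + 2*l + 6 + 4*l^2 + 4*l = 4*l^2 + 6*l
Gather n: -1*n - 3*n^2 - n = -3*n^2 - 2*n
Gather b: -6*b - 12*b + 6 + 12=18 - 18*b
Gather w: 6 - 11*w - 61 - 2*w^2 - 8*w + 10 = -2*w^2 - 19*w - 45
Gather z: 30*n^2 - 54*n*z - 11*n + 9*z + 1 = 30*n^2 - 11*n + z*(9 - 54*n) + 1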